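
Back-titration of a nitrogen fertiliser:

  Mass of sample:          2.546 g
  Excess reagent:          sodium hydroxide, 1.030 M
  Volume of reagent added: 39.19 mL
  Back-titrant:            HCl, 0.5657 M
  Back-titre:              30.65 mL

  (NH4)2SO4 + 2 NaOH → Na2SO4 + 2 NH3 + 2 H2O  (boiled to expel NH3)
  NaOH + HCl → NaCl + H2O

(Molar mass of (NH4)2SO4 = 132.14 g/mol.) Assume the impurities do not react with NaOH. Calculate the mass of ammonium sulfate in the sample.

1.521 g

n(NaOH) added = 0.03919 × 1.030 = 0.04037 mol
n(HCl) used in back-titration = 0.03065 × 0.5657 = 0.01734 mol
n(NaOH) left over = 0.01734 mol (1:1 ratio)
n(NaOH) consumed by analyte = 0.04037 − 0.01734 = 0.02303 mol
From the 1:2 ratio, n((NH4)2SO4) = 1/2 × 0.02303 = 0.01151 mol
mass of (NH4)2SO4 = 0.01151 × 132.14 = 1.521 g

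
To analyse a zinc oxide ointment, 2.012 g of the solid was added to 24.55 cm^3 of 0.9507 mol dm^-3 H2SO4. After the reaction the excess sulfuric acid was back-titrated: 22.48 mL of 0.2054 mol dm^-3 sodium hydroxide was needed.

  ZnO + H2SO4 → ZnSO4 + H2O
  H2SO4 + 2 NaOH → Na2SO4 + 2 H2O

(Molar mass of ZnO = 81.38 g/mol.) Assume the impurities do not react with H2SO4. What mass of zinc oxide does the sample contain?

n(H2SO4) added = 0.02455 × 0.9507 = 0.02334 mol
n(NaOH) used in back-titration = 0.02248 × 0.2054 = 4.617 × 10^-3 mol
From the 1:2 ratio, n(H2SO4) left over = 1/2 × 4.617 × 10^-3 = 2.309 × 10^-3 mol
n(H2SO4) consumed by analyte = 0.02334 − 2.309 × 10^-3 = 0.02103 mol
n(ZnO) = 0.02103 mol (1:1 ratio)
mass of ZnO = 0.02103 × 81.38 = 1.712 g

1.712 g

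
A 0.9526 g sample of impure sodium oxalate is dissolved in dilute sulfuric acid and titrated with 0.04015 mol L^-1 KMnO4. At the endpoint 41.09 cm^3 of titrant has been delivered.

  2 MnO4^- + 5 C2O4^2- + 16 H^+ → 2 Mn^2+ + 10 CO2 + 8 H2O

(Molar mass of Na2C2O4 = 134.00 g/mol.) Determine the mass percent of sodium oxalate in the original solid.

58.02 %

n(KMnO4) = 0.04109 L × 0.04015 mol/L = 1.650 × 10^-3 mol
From the 5:2 ratio, n(Na2C2O4) = 5/2 × 1.650 × 10^-3 = 4.124 × 10^-3 mol
mass of Na2C2O4 = 4.124 × 10^-3 × 134.00 g/mol = 0.5527 g
% Na2C2O4 = 0.5527 / 0.9526 × 100 = 58.02 %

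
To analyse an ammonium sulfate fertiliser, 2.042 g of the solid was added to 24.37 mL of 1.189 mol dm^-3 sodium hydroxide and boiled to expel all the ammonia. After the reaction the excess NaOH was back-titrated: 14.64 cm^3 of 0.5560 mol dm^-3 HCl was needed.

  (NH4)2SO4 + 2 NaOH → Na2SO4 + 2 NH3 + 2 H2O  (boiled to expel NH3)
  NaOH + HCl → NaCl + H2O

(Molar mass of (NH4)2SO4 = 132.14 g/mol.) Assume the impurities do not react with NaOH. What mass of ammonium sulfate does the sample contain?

1.377 g

n(NaOH) added = 0.02437 × 1.189 = 0.02898 mol
n(HCl) used in back-titration = 0.01464 × 0.5560 = 8.140 × 10^-3 mol
n(NaOH) left over = 8.140 × 10^-3 mol (1:1 ratio)
n(NaOH) consumed by analyte = 0.02898 − 8.140 × 10^-3 = 0.02084 mol
From the 1:2 ratio, n((NH4)2SO4) = 1/2 × 0.02084 = 0.01042 mol
mass of (NH4)2SO4 = 0.01042 × 132.14 = 1.377 g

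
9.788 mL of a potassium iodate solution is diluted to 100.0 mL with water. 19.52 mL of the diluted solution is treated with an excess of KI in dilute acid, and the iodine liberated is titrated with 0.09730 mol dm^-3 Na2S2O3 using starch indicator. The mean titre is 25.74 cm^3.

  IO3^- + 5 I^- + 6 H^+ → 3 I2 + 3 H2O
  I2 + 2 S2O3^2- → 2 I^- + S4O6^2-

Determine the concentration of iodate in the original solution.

0.2185 mol/L

n(S2O3^2-) = 0.02574 × 0.09730 = 2.505 × 10^-3 mol
n(I2) = n(S2O3^2-)/2 = 1.252 × 10^-3 mol
From the 1:3 ratio, n(IO3^-) in the aliquot = 1/3 × 1.252 × 10^-3 = 4.174 × 10^-4 mol
[IO3^-]_dilute = 4.174 × 10^-4 / 0.01952 = 0.02138 mol/L
[IO3^-]_original = 0.02138 × 100.0/9.788 = 0.2185 mol/L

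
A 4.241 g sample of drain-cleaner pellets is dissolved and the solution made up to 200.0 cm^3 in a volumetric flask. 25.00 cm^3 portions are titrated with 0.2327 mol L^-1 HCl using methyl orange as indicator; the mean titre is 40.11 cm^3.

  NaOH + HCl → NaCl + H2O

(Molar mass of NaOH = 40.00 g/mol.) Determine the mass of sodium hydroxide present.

n(HCl) per titration = 0.04011 × 0.2327 = 9.334 × 10^-3 mol
n(NaOH) in each aliquot = 9.334 × 10^-3 mol (1:1 ratio)
n(NaOH) in the whole flask = 9.334 × 10^-3 × 200.0/25.00 = 0.07467 mol
mass of NaOH = 0.07467 × 40.00 = 2.987 g

2.987 g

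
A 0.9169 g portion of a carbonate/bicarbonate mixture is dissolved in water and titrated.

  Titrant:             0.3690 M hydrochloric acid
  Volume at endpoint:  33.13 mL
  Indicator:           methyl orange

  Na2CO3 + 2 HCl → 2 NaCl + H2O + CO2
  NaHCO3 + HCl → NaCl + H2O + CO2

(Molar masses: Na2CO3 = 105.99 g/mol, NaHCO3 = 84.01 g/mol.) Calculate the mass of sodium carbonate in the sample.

n(HCl) = 0.03313 × 0.3690 = 0.01222 mol
Let x = n(Na2CO3), y = n(NaHCO3).
Titrant: 2x + 1y = 0.01222;  mass: 105.99x + 84.01y = 0.9169
Solving, x = 1.775 × 10^-3 mol, y = 8.674 × 10^-3 mol
mass of Na2CO3 = 1.775 × 10^-3 × 105.99 = 0.1882 g

0.1882 g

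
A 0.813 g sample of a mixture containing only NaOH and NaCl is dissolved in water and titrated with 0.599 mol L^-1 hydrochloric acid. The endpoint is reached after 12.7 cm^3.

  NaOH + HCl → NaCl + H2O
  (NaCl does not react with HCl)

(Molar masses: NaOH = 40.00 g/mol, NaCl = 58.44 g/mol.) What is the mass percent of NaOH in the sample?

37.4 %

n(HCl) = 0.0127 × 0.599 = 7.61 × 10^-3 mol
Let x = n(NaOH), y = n(NaCl).
Titrant: 1x = 7.61 × 10^-3;  mass: 40.00x + 58.44y = 0.813
Solving, x = 7.61 × 10^-3 mol, y = 8.70 × 10^-3 mol
mass of NaOH = 7.61 × 10^-3 × 40.00 = 0.304 g
% NaOH = 0.304 / 0.813 × 100 = 37.4 %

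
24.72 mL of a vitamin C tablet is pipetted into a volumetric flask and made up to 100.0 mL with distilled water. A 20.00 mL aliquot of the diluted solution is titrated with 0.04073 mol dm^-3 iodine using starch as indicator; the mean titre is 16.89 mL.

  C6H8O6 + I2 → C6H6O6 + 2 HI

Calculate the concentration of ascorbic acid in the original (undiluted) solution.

0.1391 mol/L

n(I2) = 0.01689 × 0.04073 = 6.879 × 10^-4 mol
n(C6H8O6) in the aliquot = 6.879 × 10^-4 mol (1:1 ratio)
[C6H8O6]_dilute = 6.879 × 10^-4 / 0.02000 = 0.03440 mol/L
Dilution factor = 100.0 / 24.72 = 4.045
[C6H8O6]_stock = 0.03440 × 4.045 = 0.1391 mol/L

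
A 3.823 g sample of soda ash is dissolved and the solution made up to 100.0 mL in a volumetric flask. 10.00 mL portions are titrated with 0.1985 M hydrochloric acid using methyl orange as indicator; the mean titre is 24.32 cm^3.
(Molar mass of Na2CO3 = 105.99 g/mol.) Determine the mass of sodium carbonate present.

Na2CO3 + 2 HCl → 2 NaCl + H2O + CO2
n(HCl) per titration = 0.02432 × 0.1985 = 4.828 × 10^-3 mol
From the 1:2 ratio, n(Na2CO3) in each aliquot = 1/2 × 4.828 × 10^-3 = 2.414 × 10^-3 mol
n(Na2CO3) in the whole flask = 2.414 × 10^-3 × 100.0/10.00 = 0.02414 mol
mass of Na2CO3 = 0.02414 × 105.99 = 2.558 g

2.558 g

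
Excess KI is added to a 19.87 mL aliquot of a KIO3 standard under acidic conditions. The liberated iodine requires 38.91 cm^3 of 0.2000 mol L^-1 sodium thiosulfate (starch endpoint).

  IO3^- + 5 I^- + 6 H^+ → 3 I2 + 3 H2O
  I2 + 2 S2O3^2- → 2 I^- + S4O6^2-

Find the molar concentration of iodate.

0.06527 mol/L

n(S2O3^2-) = 0.03891 × 0.2000 = 7.782 × 10^-3 mol
n(I2) = n(S2O3^2-)/2 = 3.891 × 10^-3 mol
From the 1:3 ratio, n(IO3^-) in the aliquot = 1/3 × 3.891 × 10^-3 = 1.297 × 10^-3 mol
[IO3^-] = 1.297 × 10^-3 / 0.01987 = 0.06527 mol/L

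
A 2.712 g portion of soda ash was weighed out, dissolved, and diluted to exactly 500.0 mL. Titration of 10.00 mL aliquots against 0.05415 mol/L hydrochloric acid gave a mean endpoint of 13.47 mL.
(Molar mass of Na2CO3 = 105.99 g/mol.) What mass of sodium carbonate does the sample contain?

Na2CO3 + 2 HCl → 2 NaCl + H2O + CO2
n(HCl) per titration = 0.01347 × 0.05415 = 7.294 × 10^-4 mol
From the 1:2 ratio, n(Na2CO3) in each aliquot = 1/2 × 7.294 × 10^-4 = 3.647 × 10^-4 mol
n(Na2CO3) in the whole flask = 3.647 × 10^-4 × 500.0/10.00 = 0.01824 mol
mass of Na2CO3 = 0.01824 × 105.99 = 1.933 g

1.933 g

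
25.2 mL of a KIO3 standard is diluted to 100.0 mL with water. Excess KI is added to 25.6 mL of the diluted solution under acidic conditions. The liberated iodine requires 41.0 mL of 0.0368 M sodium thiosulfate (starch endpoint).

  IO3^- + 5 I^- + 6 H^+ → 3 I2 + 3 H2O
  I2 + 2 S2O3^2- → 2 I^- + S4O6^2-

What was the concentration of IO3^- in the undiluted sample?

0.0390 M

n(S2O3^2-) = 0.0410 × 0.0368 = 1.51 × 10^-3 mol
n(I2) = n(S2O3^2-)/2 = 7.54 × 10^-4 mol
From the 1:3 ratio, n(IO3^-) in the aliquot = 1/3 × 7.54 × 10^-4 = 2.51 × 10^-4 mol
[IO3^-]_dilute = 2.51 × 10^-4 / 0.0256 = 0.00982 mol/L
[IO3^-]_original = 0.00982 × 100.0/25.2 = 0.0390 mol/L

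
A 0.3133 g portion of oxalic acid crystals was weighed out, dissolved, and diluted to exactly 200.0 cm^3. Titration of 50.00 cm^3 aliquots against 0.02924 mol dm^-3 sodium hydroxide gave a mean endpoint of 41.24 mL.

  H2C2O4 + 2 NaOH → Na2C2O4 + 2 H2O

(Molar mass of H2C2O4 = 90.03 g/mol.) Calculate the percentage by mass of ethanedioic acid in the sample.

n(NaOH) per titration = 0.04124 × 0.02924 = 1.206 × 10^-3 mol
From the 1:2 ratio, n(H2C2O4) in each aliquot = 1/2 × 1.206 × 10^-3 = 6.029 × 10^-4 mol
n(H2C2O4) in the whole flask = 6.029 × 10^-4 × 200.0/50.00 = 2.412 × 10^-3 mol
mass of H2C2O4 = 2.412 × 10^-3 × 90.03 = 0.2171 g
% H2C2O4 = 0.2171 / 0.3133 × 100 = 69.30 %

69.30 %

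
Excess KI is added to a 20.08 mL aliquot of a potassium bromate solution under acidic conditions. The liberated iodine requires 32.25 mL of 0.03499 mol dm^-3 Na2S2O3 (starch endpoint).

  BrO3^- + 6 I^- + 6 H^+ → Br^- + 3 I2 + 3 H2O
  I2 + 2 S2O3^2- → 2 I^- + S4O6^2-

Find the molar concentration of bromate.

0.009366 mol/L

n(S2O3^2-) = 0.03225 × 0.03499 = 1.128 × 10^-3 mol
n(I2) = n(S2O3^2-)/2 = 5.642 × 10^-4 mol
From the 1:3 ratio, n(BrO3^-) in the aliquot = 1/3 × 5.642 × 10^-4 = 1.881 × 10^-4 mol
[BrO3^-] = 1.881 × 10^-4 / 0.02008 = 0.009366 mol/L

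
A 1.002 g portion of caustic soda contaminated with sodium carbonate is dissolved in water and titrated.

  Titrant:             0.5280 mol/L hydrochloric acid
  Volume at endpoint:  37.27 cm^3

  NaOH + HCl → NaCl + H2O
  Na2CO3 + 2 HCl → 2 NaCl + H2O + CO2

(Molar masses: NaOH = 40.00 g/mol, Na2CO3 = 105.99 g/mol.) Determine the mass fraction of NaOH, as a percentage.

12.55 %

n(HCl) = 0.03727 × 0.5280 = 0.01968 mol
Let x = n(NaOH), y = n(Na2CO3).
Titrant: 1x + 2y = 0.01968;  mass: 40.00x + 105.99y = 1.002
Solving, x = 3.145 × 10^-3 mol, y = 8.267 × 10^-3 mol
mass of NaOH = 3.145 × 10^-3 × 40.00 = 0.1258 g
% NaOH = 0.1258 / 1.002 × 100 = 12.55 %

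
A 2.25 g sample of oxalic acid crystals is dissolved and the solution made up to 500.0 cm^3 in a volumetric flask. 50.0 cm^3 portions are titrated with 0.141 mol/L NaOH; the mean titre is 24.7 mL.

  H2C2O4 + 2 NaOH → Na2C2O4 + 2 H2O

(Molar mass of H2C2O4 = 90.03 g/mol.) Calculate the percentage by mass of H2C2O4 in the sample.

n(NaOH) per titration = 0.0247 × 0.141 = 3.48 × 10^-3 mol
From the 1:2 ratio, n(H2C2O4) in each aliquot = 1/2 × 3.48 × 10^-3 = 1.74 × 10^-3 mol
n(H2C2O4) in the whole flask = 1.74 × 10^-3 × 500.0/50.0 = 0.0174 mol
mass of H2C2O4 = 0.0174 × 90.03 = 1.57 g
% H2C2O4 = 1.57 / 2.25 × 100 = 69.7 %

69.7 %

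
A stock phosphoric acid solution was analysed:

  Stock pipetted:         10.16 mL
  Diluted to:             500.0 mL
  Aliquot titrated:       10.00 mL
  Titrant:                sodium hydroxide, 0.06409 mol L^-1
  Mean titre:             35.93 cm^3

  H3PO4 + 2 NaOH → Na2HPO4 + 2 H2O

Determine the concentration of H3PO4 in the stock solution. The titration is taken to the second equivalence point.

n(NaOH) = 0.03593 × 0.06409 = 2.303 × 10^-3 mol
From the 1:2 ratio, n(H3PO4) in the aliquot = 1/2 × 2.303 × 10^-3 = 1.151 × 10^-3 mol
[H3PO4]_dilute = 1.151 × 10^-3 / 0.01000 = 0.1151 mol/L
Dilution factor = 500.0 / 10.16 = 49.21
[H3PO4]_stock = 0.1151 × 49.21 = 5.666 mol/L

5.666 mol/L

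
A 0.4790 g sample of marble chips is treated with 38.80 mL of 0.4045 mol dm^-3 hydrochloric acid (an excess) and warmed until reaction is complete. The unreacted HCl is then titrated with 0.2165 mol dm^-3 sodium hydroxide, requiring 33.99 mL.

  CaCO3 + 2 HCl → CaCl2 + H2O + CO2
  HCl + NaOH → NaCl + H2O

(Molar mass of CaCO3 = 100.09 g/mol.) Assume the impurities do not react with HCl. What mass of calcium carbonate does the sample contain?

0.4172 g

n(HCl) added = 0.03880 × 0.4045 = 0.01569 mol
n(NaOH) used in back-titration = 0.03399 × 0.2165 = 7.359 × 10^-3 mol
n(HCl) left over = 7.359 × 10^-3 mol (1:1 ratio)
n(HCl) consumed by analyte = 0.01569 − 7.359 × 10^-3 = 8.336 × 10^-3 mol
From the 1:2 ratio, n(CaCO3) = 1/2 × 8.336 × 10^-3 = 4.168 × 10^-3 mol
mass of CaCO3 = 4.168 × 10^-3 × 100.09 = 0.4172 g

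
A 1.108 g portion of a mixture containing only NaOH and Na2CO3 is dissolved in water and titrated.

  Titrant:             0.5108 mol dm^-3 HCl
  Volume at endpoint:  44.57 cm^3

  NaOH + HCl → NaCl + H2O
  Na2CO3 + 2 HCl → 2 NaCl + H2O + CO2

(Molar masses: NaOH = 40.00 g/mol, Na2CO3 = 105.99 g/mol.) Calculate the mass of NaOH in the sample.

n(HCl) = 0.04457 × 0.5108 = 0.02277 mol
Let x = n(NaOH), y = n(Na2CO3).
Titrant: 1x + 2y = 0.02277;  mass: 40.00x + 105.99y = 1.108
Solving, x = 7.580 × 10^-3 mol, y = 7.593 × 10^-3 mol
mass of NaOH = 7.580 × 10^-3 × 40.00 = 0.3032 g

0.3032 g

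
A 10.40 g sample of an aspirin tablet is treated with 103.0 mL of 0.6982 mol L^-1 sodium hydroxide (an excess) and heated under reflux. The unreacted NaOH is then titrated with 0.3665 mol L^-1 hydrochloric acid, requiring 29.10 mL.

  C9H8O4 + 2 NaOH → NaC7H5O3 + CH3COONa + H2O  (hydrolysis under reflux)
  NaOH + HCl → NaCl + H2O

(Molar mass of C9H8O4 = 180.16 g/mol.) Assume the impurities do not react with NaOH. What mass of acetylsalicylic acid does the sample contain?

n(NaOH) added = 0.1030 × 0.6982 = 0.07191 mol
n(HCl) used in back-titration = 0.02910 × 0.3665 = 0.01067 mol
n(NaOH) left over = 0.01067 mol (1:1 ratio)
n(NaOH) consumed by analyte = 0.07191 − 0.01067 = 0.06125 mol
From the 1:2 ratio, n(C9H8O4) = 1/2 × 0.06125 = 0.03062 mol
mass of C9H8O4 = 0.03062 × 180.16 = 5.517 g

5.517 g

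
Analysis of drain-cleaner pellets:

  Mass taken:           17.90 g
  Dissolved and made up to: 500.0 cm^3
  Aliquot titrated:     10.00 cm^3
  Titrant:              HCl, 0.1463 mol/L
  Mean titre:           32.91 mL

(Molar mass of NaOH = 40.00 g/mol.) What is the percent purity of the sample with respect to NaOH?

NaOH + HCl → NaCl + H2O
n(HCl) per titration = 0.03291 × 0.1463 = 4.815 × 10^-3 mol
n(NaOH) in each aliquot = 4.815 × 10^-3 mol (1:1 ratio)
n(NaOH) in the whole flask = 4.815 × 10^-3 × 500.0/10.00 = 0.2407 mol
mass of NaOH = 0.2407 × 40.00 = 9.629 g
% NaOH = 9.629 / 17.90 × 100 = 53.80 %

53.80 %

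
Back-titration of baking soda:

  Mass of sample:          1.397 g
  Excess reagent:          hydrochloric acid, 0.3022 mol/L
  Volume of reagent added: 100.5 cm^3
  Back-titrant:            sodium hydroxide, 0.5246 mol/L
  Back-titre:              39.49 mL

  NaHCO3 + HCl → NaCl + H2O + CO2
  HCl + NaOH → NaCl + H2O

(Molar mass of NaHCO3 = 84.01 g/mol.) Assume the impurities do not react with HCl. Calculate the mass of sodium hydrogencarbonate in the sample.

0.8111 g

n(HCl) added = 0.1005 × 0.3022 = 0.03037 mol
n(NaOH) used in back-titration = 0.03949 × 0.5246 = 0.02072 mol
n(HCl) left over = 0.02072 mol (1:1 ratio)
n(HCl) consumed by analyte = 0.03037 − 0.02072 = 9.655 × 10^-3 mol
n(NaHCO3) = 9.655 × 10^-3 mol (1:1 ratio)
mass of NaHCO3 = 9.655 × 10^-3 × 84.01 = 0.8111 g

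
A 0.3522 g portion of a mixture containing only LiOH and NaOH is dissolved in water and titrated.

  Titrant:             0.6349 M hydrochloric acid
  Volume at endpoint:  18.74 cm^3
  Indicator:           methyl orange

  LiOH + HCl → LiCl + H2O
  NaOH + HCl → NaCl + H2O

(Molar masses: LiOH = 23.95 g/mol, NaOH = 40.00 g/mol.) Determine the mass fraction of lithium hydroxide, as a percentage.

n(HCl) = 0.01874 × 0.6349 = 0.01190 mol
Let x = n(LiOH), y = n(NaOH).
Titrant: 1x + 1y = 0.01190;  mass: 23.95x + 40.00y = 0.3522
Solving, x = 7.708 × 10^-3 mol, y = 4.190 × 10^-3 mol
mass of LiOH = 7.708 × 10^-3 × 23.95 = 0.1846 g
% LiOH = 0.1846 / 0.3522 × 100 = 52.42 %

52.42 %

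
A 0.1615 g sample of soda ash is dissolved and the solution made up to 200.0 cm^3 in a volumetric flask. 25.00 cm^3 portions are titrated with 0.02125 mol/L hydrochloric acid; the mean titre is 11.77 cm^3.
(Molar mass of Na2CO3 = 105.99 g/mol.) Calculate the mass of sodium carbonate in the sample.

0.1060 g

Na2CO3 + 2 HCl → 2 NaCl + H2O + CO2
n(HCl) per titration = 0.01177 × 0.02125 = 2.501 × 10^-4 mol
From the 1:2 ratio, n(Na2CO3) in each aliquot = 1/2 × 2.501 × 10^-4 = 1.251 × 10^-4 mol
n(Na2CO3) in the whole flask = 1.251 × 10^-4 × 200.0/25.00 = 1.000 × 10^-3 mol
mass of Na2CO3 = 1.000 × 10^-3 × 105.99 = 0.1060 g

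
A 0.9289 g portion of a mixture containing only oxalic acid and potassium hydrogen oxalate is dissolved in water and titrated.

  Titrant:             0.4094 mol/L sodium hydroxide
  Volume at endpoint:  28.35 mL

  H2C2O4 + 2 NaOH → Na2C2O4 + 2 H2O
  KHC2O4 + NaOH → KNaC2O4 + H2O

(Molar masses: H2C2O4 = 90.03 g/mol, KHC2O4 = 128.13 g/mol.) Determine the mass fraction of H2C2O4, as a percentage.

n(NaOH) = 0.02835 × 0.4094 = 0.01161 mol
Let x = n(H2C2O4), y = n(KHC2O4).
Titrant: 2x + 1y = 0.01161;  mass: 90.03x + 128.13y = 0.9289
Solving, x = 3.358 × 10^-3 mol, y = 4.890 × 10^-3 mol
mass of H2C2O4 = 3.358 × 10^-3 × 90.03 = 0.3023 g
% H2C2O4 = 0.3023 / 0.9289 × 100 = 32.55 %

32.55 %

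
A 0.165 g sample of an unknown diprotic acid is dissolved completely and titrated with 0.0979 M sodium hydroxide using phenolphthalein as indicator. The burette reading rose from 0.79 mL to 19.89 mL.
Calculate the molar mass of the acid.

176 g/mol

n(NaOH) = 0.0191 L × 0.0979 mol/L = 1.87 × 10^-3 mol
From the 1:2 ratio, n(H2A) = 1/2 × 1.87 × 10^-3 = 9.35 × 10^-4 mol
M = m / n = 0.165 g / 9.35 × 10^-4 mol = 176 g/mol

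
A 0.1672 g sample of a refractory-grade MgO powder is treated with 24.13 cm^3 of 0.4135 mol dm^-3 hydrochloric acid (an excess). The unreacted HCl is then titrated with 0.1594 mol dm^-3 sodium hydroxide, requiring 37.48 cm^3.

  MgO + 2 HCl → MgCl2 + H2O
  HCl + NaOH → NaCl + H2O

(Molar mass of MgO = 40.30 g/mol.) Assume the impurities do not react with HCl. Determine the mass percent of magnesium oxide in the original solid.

n(HCl) added = 0.02413 × 0.4135 = 9.978 × 10^-3 mol
n(NaOH) used in back-titration = 0.03748 × 0.1594 = 5.974 × 10^-3 mol
n(HCl) left over = 5.974 × 10^-3 mol (1:1 ratio)
n(HCl) consumed by analyte = 9.978 × 10^-3 − 5.974 × 10^-3 = 4.003 × 10^-3 mol
From the 1:2 ratio, n(MgO) = 1/2 × 4.003 × 10^-3 = 2.002 × 10^-3 mol
mass of MgO = 2.002 × 10^-3 × 40.30 = 0.08067 g
% MgO = 0.08067 / 0.1672 × 100 = 48.25 %

48.25 %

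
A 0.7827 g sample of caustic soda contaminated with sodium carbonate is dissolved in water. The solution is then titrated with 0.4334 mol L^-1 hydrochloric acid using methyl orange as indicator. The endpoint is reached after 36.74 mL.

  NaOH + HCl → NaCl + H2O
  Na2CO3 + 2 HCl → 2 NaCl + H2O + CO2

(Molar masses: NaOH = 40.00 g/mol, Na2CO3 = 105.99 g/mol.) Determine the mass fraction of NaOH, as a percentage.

n(HCl) = 0.03674 × 0.4334 = 0.01592 mol
Let x = n(NaOH), y = n(Na2CO3).
Titrant: 1x + 2y = 0.01592;  mass: 40.00x + 105.99y = 0.7827
Solving, x = 4.705 × 10^-3 mol, y = 5.609 × 10^-3 mol
mass of NaOH = 4.705 × 10^-3 × 40.00 = 0.1882 g
% NaOH = 0.1882 / 0.7827 × 100 = 24.05 %

24.05 %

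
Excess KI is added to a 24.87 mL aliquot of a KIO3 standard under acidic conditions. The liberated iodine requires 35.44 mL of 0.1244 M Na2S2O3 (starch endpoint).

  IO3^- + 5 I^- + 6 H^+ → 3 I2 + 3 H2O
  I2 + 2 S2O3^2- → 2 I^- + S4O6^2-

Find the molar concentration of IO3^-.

n(S2O3^2-) = 0.03544 × 0.1244 = 4.409 × 10^-3 mol
n(I2) = n(S2O3^2-)/2 = 2.204 × 10^-3 mol
From the 1:3 ratio, n(IO3^-) in the aliquot = 1/3 × 2.204 × 10^-3 = 7.348 × 10^-4 mol
[IO3^-] = 7.348 × 10^-4 / 0.02487 = 0.02955 mol/L

0.02955 M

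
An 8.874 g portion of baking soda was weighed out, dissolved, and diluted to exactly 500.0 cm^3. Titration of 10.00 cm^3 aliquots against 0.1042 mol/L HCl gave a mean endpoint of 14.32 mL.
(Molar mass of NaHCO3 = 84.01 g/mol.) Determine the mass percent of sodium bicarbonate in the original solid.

NaHCO3 + HCl → NaCl + H2O + CO2
n(HCl) per titration = 0.01432 × 0.1042 = 1.492 × 10^-3 mol
n(NaHCO3) in each aliquot = 1.492 × 10^-3 mol (1:1 ratio)
n(NaHCO3) in the whole flask = 1.492 × 10^-3 × 500.0/10.00 = 0.07461 mol
mass of NaHCO3 = 0.07461 × 84.01 = 6.268 g
% NaHCO3 = 6.268 / 8.874 × 100 = 70.63 %

70.63 %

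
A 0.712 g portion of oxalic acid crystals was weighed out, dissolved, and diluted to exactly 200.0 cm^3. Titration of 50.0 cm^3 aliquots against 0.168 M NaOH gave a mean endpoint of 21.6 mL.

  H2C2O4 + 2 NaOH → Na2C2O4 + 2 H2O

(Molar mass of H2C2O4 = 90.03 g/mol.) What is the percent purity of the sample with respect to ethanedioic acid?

91.8 %

n(NaOH) per titration = 0.0216 × 0.168 = 3.63 × 10^-3 mol
From the 1:2 ratio, n(H2C2O4) in each aliquot = 1/2 × 3.63 × 10^-3 = 1.81 × 10^-3 mol
n(H2C2O4) in the whole flask = 1.81 × 10^-3 × 200.0/50.0 = 7.26 × 10^-3 mol
mass of H2C2O4 = 7.26 × 10^-3 × 90.03 = 0.653 g
% H2C2O4 = 0.653 / 0.712 × 100 = 91.8 %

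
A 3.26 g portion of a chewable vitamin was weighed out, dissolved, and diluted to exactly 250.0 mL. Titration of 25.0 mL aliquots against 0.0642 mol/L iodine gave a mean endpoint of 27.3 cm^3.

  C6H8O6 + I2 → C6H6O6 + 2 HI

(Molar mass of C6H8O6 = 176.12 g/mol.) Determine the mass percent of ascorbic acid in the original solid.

n(I2) per titration = 0.0273 × 0.0642 = 1.75 × 10^-3 mol
n(C6H8O6) in each aliquot = 1.75 × 10^-3 mol (1:1 ratio)
n(C6H8O6) in the whole flask = 1.75 × 10^-3 × 250.0/25.0 = 0.0175 mol
mass of C6H8O6 = 0.0175 × 176.12 = 3.09 g
% C6H8O6 = 3.09 / 3.26 × 100 = 94.7 %

94.7 %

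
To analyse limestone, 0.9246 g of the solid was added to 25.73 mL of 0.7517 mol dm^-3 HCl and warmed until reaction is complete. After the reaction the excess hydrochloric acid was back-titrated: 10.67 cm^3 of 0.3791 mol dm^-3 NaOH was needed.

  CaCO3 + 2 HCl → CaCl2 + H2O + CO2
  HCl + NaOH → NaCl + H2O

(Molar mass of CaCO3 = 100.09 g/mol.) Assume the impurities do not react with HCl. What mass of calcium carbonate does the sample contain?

0.7655 g

n(HCl) added = 0.02573 × 0.7517 = 0.01934 mol
n(NaOH) used in back-titration = 0.01067 × 0.3791 = 4.045 × 10^-3 mol
n(HCl) left over = 4.045 × 10^-3 mol (1:1 ratio)
n(HCl) consumed by analyte = 0.01934 − 4.045 × 10^-3 = 0.01530 mol
From the 1:2 ratio, n(CaCO3) = 1/2 × 0.01530 = 7.648 × 10^-3 mol
mass of CaCO3 = 7.648 × 10^-3 × 100.09 = 0.7655 g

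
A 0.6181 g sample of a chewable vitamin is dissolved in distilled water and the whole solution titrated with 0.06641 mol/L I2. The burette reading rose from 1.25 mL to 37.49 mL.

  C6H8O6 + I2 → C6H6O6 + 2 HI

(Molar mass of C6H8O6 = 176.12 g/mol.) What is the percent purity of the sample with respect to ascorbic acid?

68.58 %

n(I2) = 0.03624 L × 0.06641 mol/L = 2.407 × 10^-3 mol
n(C6H8O6) = 2.407 × 10^-3 mol (1:1 ratio)
mass of C6H8O6 = 2.407 × 10^-3 × 176.12 g/mol = 0.4239 g
% C6H8O6 = 0.4239 / 0.6181 × 100 = 68.58 %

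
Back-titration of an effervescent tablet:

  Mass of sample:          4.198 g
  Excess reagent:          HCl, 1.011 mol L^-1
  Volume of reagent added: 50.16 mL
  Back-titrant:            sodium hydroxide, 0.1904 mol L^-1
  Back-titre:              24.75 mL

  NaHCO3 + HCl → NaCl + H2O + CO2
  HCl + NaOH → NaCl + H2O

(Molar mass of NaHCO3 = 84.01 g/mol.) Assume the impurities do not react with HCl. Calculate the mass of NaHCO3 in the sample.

3.864 g

n(HCl) added = 0.05016 × 1.011 = 0.05071 mol
n(NaOH) used in back-titration = 0.02475 × 0.1904 = 4.712 × 10^-3 mol
n(HCl) left over = 4.712 × 10^-3 mol (1:1 ratio)
n(HCl) consumed by analyte = 0.05071 − 4.712 × 10^-3 = 0.04600 mol
n(NaHCO3) = 0.04600 mol (1:1 ratio)
mass of NaHCO3 = 0.04600 × 84.01 = 3.864 g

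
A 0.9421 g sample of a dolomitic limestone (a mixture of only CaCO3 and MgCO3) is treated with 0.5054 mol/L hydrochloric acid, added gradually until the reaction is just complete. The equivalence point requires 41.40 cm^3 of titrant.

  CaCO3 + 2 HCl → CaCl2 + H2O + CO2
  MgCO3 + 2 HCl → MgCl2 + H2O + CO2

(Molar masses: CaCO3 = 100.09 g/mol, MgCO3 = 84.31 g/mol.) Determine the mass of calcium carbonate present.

0.3810 g

n(HCl) = 0.04140 × 0.5054 = 0.02092 mol
Let x = n(CaCO3), y = n(MgCO3).
Titrant: 2x + 2y = 0.02092;  mass: 100.09x + 84.31y = 0.9421
Solving, x = 3.807 × 10^-3 mol, y = 6.655 × 10^-3 mol
mass of CaCO3 = 3.807 × 10^-3 × 100.09 = 0.3810 g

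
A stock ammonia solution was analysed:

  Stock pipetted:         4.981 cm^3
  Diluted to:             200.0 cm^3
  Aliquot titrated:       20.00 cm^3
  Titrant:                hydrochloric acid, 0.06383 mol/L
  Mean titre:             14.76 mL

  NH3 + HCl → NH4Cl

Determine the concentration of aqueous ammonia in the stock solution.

1.891 mol/L

n(HCl) = 0.01476 × 0.06383 = 9.421 × 10^-4 mol
n(NH3) in the aliquot = 9.421 × 10^-4 mol (1:1 ratio)
[NH3]_dilute = 9.421 × 10^-4 / 0.02000 = 0.04711 mol/L
Dilution factor = 200.0 / 4.981 = 40.15
[NH3]_stock = 0.04711 × 40.15 = 1.891 mol/L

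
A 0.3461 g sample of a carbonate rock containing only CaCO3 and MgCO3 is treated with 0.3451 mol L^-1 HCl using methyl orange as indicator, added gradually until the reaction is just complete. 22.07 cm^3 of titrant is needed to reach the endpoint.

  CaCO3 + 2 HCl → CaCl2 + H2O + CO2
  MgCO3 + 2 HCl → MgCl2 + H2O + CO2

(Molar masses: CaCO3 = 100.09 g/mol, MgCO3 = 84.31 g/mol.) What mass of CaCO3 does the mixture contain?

0.1588 g

n(HCl) = 0.02207 × 0.3451 = 7.616 × 10^-3 mol
Let x = n(CaCO3), y = n(MgCO3).
Titrant: 2x + 2y = 7.616 × 10^-3;  mass: 100.09x + 84.31y = 0.3461
Solving, x = 1.586 × 10^-3 mol, y = 2.222 × 10^-3 mol
mass of CaCO3 = 1.586 × 10^-3 × 100.09 = 0.1588 g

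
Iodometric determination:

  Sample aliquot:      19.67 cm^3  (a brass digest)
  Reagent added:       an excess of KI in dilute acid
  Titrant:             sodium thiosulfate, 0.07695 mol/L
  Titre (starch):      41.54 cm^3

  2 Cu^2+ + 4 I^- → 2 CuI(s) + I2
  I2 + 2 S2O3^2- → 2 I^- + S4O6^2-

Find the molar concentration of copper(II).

n(S2O3^2-) = 0.04154 × 0.07695 = 3.197 × 10^-3 mol
n(I2) = n(S2O3^2-)/2 = 1.598 × 10^-3 mol
From the 2:1 ratio, n(Cu2+) in the aliquot = 2/1 × 1.598 × 10^-3 = 3.197 × 10^-3 mol
[Cu2+] = 3.197 × 10^-3 / 0.01967 = 0.1625 mol/L

0.1625 mol/L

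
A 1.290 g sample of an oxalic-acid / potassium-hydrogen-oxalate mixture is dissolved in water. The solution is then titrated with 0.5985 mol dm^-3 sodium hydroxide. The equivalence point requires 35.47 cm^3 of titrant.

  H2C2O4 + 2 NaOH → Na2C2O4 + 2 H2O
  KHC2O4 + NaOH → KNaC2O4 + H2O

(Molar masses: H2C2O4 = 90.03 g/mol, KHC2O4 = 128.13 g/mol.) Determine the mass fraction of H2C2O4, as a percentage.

n(NaOH) = 0.03547 × 0.5985 = 0.02123 mol
Let x = n(H2C2O4), y = n(KHC2O4).
Titrant: 2x + 1y = 0.02123;  mass: 90.03x + 128.13y = 1.290
Solving, x = 8.603 × 10^-3 mol, y = 4.023 × 10^-3 mol
mass of H2C2O4 = 8.603 × 10^-3 × 90.03 = 0.7745 g
% H2C2O4 = 0.7745 / 1.290 × 100 = 60.04 %

60.04 %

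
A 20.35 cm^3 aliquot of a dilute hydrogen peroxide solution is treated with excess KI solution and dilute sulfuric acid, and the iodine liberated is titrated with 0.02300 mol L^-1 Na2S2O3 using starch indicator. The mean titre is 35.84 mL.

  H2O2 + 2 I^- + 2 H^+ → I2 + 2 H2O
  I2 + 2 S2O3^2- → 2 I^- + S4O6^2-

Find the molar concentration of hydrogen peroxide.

n(S2O3^2-) = 0.03584 × 0.02300 = 8.243 × 10^-4 mol
n(I2) = n(S2O3^2-)/2 = 4.122 × 10^-4 mol
n(H2O2) in the aliquot = 4.122 × 10^-4 mol (1:1 ratio)
[H2O2] = 4.122 × 10^-4 / 0.02035 = 0.02025 mol/L

0.02025 mol/L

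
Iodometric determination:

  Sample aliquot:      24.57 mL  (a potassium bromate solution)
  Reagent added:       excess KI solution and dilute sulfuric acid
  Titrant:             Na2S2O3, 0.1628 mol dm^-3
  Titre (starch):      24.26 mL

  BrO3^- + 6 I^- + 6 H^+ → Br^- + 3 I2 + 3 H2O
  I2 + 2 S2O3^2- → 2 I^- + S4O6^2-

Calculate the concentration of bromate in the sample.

0.02679 mol/L

n(S2O3^2-) = 0.02426 × 0.1628 = 3.950 × 10^-3 mol
n(I2) = n(S2O3^2-)/2 = 1.975 × 10^-3 mol
From the 1:3 ratio, n(BrO3^-) in the aliquot = 1/3 × 1.975 × 10^-3 = 6.583 × 10^-4 mol
[BrO3^-] = 6.583 × 10^-4 / 0.02457 = 0.02679 mol/L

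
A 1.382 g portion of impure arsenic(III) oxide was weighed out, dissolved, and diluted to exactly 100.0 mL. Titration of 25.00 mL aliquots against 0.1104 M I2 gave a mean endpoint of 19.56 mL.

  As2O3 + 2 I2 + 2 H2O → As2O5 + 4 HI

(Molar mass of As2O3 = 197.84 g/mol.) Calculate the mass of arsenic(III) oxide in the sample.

0.8544 g

n(I2) per titration = 0.01956 × 0.1104 = 2.159 × 10^-3 mol
From the 1:2 ratio, n(As2O3) in each aliquot = 1/2 × 2.159 × 10^-3 = 1.080 × 10^-3 mol
n(As2O3) in the whole flask = 1.080 × 10^-3 × 100.0/25.00 = 4.319 × 10^-3 mol
mass of As2O3 = 4.319 × 10^-3 × 197.84 = 0.8544 g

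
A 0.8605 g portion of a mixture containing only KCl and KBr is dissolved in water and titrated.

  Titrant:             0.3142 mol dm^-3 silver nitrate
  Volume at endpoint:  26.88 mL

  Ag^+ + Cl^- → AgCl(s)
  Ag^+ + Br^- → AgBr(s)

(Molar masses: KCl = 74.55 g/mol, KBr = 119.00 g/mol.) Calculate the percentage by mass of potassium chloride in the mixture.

n(AgNO3) = 0.02688 × 0.3142 = 8.446 × 10^-3 mol
Let x = n(KCl), y = n(KBr).
Titrant: 1x + 1y = 8.446 × 10^-3;  mass: 74.55x + 119.00y = 0.8605
Solving, x = 3.252 × 10^-3 mol, y = 5.194 × 10^-3 mol
mass of KCl = 3.252 × 10^-3 × 74.55 = 0.2424 g
% KCl = 0.2424 / 0.8605 × 100 = 28.17 %

28.17 %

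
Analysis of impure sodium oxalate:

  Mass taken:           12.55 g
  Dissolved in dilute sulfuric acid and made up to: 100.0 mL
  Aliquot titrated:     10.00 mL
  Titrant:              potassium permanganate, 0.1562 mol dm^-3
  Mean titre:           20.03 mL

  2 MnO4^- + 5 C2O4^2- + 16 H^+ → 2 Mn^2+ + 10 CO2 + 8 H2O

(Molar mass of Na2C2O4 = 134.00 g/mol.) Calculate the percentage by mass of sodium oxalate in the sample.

83.51 %

n(KMnO4) per titration = 0.02003 × 0.1562 = 3.129 × 10^-3 mol
From the 5:2 ratio, n(Na2C2O4) in each aliquot = 5/2 × 3.129 × 10^-3 = 7.822 × 10^-3 mol
n(Na2C2O4) in the whole flask = 7.822 × 10^-3 × 100.0/10.00 = 0.07822 mol
mass of Na2C2O4 = 0.07822 × 134.00 = 10.48 g
% Na2C2O4 = 10.48 / 12.55 × 100 = 83.51 %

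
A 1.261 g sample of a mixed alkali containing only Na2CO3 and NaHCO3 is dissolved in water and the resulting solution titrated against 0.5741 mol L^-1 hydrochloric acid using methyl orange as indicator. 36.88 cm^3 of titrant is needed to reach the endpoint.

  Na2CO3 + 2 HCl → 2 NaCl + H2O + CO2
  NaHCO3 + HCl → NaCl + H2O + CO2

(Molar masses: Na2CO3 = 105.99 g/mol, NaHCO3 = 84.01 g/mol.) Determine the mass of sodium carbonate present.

0.8846 g

n(HCl) = 0.03688 × 0.5741 = 0.02117 mol
Let x = n(Na2CO3), y = n(NaHCO3).
Titrant: 2x + 1y = 0.02117;  mass: 105.99x + 84.01y = 1.261
Solving, x = 8.346 × 10^-3 mol, y = 4.480 × 10^-3 mol
mass of Na2CO3 = 8.346 × 10^-3 × 105.99 = 0.8846 g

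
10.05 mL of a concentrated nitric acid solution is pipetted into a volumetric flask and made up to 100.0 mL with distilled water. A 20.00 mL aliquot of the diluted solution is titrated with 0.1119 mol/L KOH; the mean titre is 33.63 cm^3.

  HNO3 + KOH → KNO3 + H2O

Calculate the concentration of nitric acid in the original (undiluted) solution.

1.872 mol/L

n(KOH) = 0.03363 × 0.1119 = 3.763 × 10^-3 mol
n(HNO3) in the aliquot = 3.763 × 10^-3 mol (1:1 ratio)
[HNO3]_dilute = 3.763 × 10^-3 / 0.02000 = 0.1882 mol/L
Dilution factor = 100.0 / 10.05 = 9.950
[HNO3]_stock = 0.1882 × 9.950 = 1.872 mol/L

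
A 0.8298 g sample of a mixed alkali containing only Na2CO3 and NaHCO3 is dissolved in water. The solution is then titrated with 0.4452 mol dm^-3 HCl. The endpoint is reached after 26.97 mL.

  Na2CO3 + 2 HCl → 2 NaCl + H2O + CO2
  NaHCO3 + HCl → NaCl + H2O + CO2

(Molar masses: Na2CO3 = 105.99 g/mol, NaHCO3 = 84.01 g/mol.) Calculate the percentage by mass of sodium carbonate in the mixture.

36.84 %

n(HCl) = 0.02697 × 0.4452 = 0.01201 mol
Let x = n(Na2CO3), y = n(NaHCO3).
Titrant: 2x + 1y = 0.01201;  mass: 105.99x + 84.01y = 0.8298
Solving, x = 2.884 × 10^-3 mol, y = 6.238 × 10^-3 mol
mass of Na2CO3 = 2.884 × 10^-3 × 105.99 = 0.3057 g
% Na2CO3 = 0.3057 / 0.8298 × 100 = 36.84 %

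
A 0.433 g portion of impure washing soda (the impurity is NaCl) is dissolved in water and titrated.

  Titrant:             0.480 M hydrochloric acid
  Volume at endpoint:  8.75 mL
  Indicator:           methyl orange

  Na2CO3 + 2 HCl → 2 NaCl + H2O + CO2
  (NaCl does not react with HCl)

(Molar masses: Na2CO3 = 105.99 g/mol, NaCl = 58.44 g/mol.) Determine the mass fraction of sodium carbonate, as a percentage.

51.4 %

n(HCl) = 0.00875 × 0.480 = 4.20 × 10^-3 mol
Let x = n(Na2CO3), y = n(NaCl).
Titrant: 2x = 4.20 × 10^-3;  mass: 105.99x + 58.44y = 0.433
Solving, x = 2.10 × 10^-3 mol, y = 3.60 × 10^-3 mol
mass of Na2CO3 = 2.10 × 10^-3 × 105.99 = 0.223 g
% Na2CO3 = 0.223 / 0.433 × 100 = 51.4 %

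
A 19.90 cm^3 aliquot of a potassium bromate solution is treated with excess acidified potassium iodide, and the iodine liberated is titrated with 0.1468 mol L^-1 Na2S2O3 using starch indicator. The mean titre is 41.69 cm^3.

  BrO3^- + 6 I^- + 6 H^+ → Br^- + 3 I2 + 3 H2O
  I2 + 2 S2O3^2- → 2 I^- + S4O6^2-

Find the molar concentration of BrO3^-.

n(S2O3^2-) = 0.04169 × 0.1468 = 6.120 × 10^-3 mol
n(I2) = n(S2O3^2-)/2 = 3.060 × 10^-3 mol
From the 1:3 ratio, n(BrO3^-) in the aliquot = 1/3 × 3.060 × 10^-3 = 1.020 × 10^-3 mol
[BrO3^-] = 1.020 × 10^-3 / 0.01990 = 0.05126 mol/L

0.05126 mol/L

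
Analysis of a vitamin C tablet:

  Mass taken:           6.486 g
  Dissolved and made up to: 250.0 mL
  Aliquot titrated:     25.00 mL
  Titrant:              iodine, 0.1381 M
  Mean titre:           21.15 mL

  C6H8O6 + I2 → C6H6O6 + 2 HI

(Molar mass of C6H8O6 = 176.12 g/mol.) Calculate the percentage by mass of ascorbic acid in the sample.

79.31 %

n(I2) per titration = 0.02115 × 0.1381 = 2.921 × 10^-3 mol
n(C6H8O6) in each aliquot = 2.921 × 10^-3 mol (1:1 ratio)
n(C6H8O6) in the whole flask = 2.921 × 10^-3 × 250.0/25.00 = 0.02921 mol
mass of C6H8O6 = 0.02921 × 176.12 = 5.144 g
% C6H8O6 = 5.144 / 6.486 × 100 = 79.31 %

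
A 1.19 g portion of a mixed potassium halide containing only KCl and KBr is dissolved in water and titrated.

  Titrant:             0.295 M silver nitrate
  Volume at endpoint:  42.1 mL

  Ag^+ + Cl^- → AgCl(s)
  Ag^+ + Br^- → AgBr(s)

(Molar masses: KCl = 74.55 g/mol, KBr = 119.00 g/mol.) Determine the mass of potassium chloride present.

n(AgNO3) = 0.0421 × 0.295 = 0.0124 mol
Let x = n(KCl), y = n(KBr).
Titrant: 1x + 1y = 0.0124;  mass: 74.55x + 119.00y = 1.19
Solving, x = 6.48 × 10^-3 mol, y = 5.94 × 10^-3 mol
mass of KCl = 6.48 × 10^-3 × 74.55 = 0.483 g

0.483 g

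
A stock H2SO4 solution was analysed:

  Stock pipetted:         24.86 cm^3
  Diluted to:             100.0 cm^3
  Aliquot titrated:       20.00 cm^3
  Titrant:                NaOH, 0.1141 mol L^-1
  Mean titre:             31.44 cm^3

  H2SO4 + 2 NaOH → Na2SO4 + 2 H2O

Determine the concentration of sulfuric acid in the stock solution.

n(NaOH) = 0.03144 × 0.1141 = 3.587 × 10^-3 mol
From the 1:2 ratio, n(H2SO4) in the aliquot = 1/2 × 3.587 × 10^-3 = 1.794 × 10^-3 mol
[H2SO4]_dilute = 1.794 × 10^-3 / 0.02000 = 0.08968 mol/L
Dilution factor = 100.0 / 24.86 = 4.023
[H2SO4]_stock = 0.08968 × 4.023 = 0.3608 mol/L

0.3608 mol/L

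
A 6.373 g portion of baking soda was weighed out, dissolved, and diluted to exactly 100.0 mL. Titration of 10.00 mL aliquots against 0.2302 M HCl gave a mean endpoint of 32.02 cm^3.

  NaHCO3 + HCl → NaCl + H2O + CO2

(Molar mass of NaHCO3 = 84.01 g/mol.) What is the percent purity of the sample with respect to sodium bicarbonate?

97.17 %

n(HCl) per titration = 0.03202 × 0.2302 = 7.371 × 10^-3 mol
n(NaHCO3) in each aliquot = 7.371 × 10^-3 mol (1:1 ratio)
n(NaHCO3) in the whole flask = 7.371 × 10^-3 × 100.0/10.00 = 0.07371 mol
mass of NaHCO3 = 0.07371 × 84.01 = 6.192 g
% NaHCO3 = 6.192 / 6.373 × 100 = 97.17 %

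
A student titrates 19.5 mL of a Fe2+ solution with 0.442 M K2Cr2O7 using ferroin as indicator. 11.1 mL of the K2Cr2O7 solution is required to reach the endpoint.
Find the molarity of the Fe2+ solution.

1.51 M

Cr2O7^2- + 6 Fe^2+ + 14 H^+ → 2 Cr^3+ + 6 Fe^3+ + 7 H2O
n(K2Cr2O7) = 0.0111 L × 0.442 mol/L = 4.91 × 10^-3 mol
From the 6:1 mole ratio, n(Fe2+) = 6/1 × 4.91 × 10^-3 = 0.0294 mol
[Fe2+] = 0.0294 mol / 0.0195 L = 1.51 mol/L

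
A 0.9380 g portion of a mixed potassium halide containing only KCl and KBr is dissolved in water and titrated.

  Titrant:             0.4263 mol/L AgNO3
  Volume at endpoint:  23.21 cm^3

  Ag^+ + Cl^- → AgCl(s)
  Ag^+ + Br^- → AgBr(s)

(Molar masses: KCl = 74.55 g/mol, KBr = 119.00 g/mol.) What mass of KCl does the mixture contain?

n(AgNO3) = 0.02321 × 0.4263 = 9.894 × 10^-3 mol
Let x = n(KCl), y = n(KBr).
Titrant: 1x + 1y = 9.894 × 10^-3;  mass: 74.55x + 119.00y = 0.9380
Solving, x = 5.387 × 10^-3 mol, y = 4.508 × 10^-3 mol
mass of KCl = 5.387 × 10^-3 × 74.55 = 0.4016 g

0.4016 g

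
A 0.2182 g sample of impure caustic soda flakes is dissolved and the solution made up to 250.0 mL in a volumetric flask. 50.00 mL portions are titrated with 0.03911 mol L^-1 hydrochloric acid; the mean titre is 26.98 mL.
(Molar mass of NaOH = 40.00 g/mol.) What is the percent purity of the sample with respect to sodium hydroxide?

NaOH + HCl → NaCl + H2O
n(HCl) per titration = 0.02698 × 0.03911 = 1.055 × 10^-3 mol
n(NaOH) in each aliquot = 1.055 × 10^-3 mol (1:1 ratio)
n(NaOH) in the whole flask = 1.055 × 10^-3 × 250.0/50.00 = 5.276 × 10^-3 mol
mass of NaOH = 5.276 × 10^-3 × 40.00 = 0.2110 g
% NaOH = 0.2110 / 0.2182 × 100 = 96.72 %

96.72 %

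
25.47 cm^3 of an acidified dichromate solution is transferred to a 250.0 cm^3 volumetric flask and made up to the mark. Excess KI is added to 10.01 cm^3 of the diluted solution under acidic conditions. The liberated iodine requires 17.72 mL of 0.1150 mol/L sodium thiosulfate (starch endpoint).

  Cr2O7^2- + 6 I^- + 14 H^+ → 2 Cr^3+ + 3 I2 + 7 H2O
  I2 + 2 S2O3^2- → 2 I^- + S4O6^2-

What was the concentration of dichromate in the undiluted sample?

0.3330 mol/L

n(S2O3^2-) = 0.01772 × 0.1150 = 2.038 × 10^-3 mol
n(I2) = n(S2O3^2-)/2 = 1.019 × 10^-3 mol
From the 1:3 ratio, n(Cr2O7^2-) in the aliquot = 1/3 × 1.019 × 10^-3 = 3.396 × 10^-4 mol
[Cr2O7^2-]_dilute = 3.396 × 10^-4 / 0.01001 = 0.03393 mol/L
[Cr2O7^2-]_original = 0.03393 × 250.0/25.47 = 0.3330 mol/L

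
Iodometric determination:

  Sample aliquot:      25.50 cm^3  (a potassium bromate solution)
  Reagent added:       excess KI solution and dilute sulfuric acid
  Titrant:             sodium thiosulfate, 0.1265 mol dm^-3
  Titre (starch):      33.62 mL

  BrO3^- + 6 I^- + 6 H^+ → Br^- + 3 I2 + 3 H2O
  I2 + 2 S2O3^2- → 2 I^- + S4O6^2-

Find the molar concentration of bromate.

0.02780 mol/L

n(S2O3^2-) = 0.03362 × 0.1265 = 4.253 × 10^-3 mol
n(I2) = n(S2O3^2-)/2 = 2.126 × 10^-3 mol
From the 1:3 ratio, n(BrO3^-) in the aliquot = 1/3 × 2.126 × 10^-3 = 7.088 × 10^-4 mol
[BrO3^-] = 7.088 × 10^-4 / 0.02550 = 0.02780 mol/L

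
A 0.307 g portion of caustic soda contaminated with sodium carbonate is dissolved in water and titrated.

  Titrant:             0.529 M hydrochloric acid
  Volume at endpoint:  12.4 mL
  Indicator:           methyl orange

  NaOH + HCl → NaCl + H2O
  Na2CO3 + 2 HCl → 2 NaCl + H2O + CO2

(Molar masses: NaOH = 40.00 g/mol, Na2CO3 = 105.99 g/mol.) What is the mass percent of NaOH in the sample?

n(HCl) = 0.0124 × 0.529 = 6.56 × 10^-3 mol
Let x = n(NaOH), y = n(Na2CO3).
Titrant: 1x + 2y = 6.56 × 10^-3;  mass: 40.00x + 105.99y = 0.307
Solving, x = 3.13 × 10^-3 mol, y = 1.72 × 10^-3 mol
mass of NaOH = 3.13 × 10^-3 × 40.00 = 0.125 g
% NaOH = 0.125 / 0.307 × 100 = 40.7 %

40.7 %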